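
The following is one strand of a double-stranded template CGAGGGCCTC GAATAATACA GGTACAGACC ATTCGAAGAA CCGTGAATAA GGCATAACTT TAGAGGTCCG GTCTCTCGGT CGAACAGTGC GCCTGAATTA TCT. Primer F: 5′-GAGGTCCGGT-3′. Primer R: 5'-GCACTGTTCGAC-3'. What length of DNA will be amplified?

The forward primer matches the template at positions 63–72.
Taking the reverse complement of GCACTGTTCGAC gives GTCGAACAGTGC, found at positions 79–90 on the template; the primer anneals here to the top strand with its 3' end pointing upstream.
The product runs from position 63 to position 90, so its length is 90 − 63 + 1 = 28 bp.

28 bp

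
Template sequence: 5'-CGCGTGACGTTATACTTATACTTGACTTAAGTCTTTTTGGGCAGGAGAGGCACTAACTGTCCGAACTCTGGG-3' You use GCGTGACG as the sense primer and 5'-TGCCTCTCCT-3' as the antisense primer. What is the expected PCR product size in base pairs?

51 bp

The forward primer matches the template at positions 2–9.
Reverse complement of the reverse primer: AGGAGAGGCA. This occurs on the top strand at positions 43–52.
Amplicon spans positions 2–52: 51 bp.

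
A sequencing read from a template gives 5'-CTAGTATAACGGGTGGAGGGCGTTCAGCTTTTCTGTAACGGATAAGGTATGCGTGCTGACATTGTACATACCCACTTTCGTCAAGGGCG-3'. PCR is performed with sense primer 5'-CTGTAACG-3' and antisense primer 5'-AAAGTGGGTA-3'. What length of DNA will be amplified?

46 bp

Forward primer CTGTAACG is found on the top strand at positions 33–40.
Taking the reverse complement of AAAGTGGGTA gives TACCCACTTT, found at positions 69–78 on the template; the primer anneals here to the top strand with its 3' end pointing upstream.
The product runs from position 33 to position 78, so its length is 78 − 33 + 1 = 46 bp.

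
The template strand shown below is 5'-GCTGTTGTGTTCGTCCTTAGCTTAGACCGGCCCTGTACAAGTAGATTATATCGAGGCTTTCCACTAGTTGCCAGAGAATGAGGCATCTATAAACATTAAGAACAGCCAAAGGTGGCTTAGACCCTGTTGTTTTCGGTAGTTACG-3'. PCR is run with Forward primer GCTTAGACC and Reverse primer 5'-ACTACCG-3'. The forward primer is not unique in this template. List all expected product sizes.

121 bp, 26 bp

The forward primer GCTTAGACC matches the top strand at positions 20–28, 115–123.
The reverse primer's reverse complement is CGGTAGT, matching at positions 134–140.
Each forward site pairs with the reverse site to give a product ending at position 140: sizes 121, 26 bp.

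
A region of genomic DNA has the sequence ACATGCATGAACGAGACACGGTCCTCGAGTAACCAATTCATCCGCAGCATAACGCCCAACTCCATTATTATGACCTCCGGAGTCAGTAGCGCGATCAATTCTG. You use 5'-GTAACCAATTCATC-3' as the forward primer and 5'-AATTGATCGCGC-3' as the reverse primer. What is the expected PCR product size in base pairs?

Scanning the template, GTAACCAATTCATC occurs at positions 29–42; this primer anneals to the bottom strand there with its 3' end pointing downstream.
The reverse primer's reverse complement is GCGCGATCAATT, which matches the template at positions 89–100.
Amplicon spans positions 29–100: 72 bp.

72 bp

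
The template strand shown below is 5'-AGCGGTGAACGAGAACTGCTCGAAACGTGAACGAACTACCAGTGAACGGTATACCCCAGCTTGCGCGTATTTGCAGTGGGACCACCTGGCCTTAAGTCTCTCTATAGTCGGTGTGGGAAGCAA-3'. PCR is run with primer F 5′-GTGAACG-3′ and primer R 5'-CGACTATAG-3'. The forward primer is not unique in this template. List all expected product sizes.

The forward primer GTGAACG matches the top strand at positions 5–11, 27–33, 42–48.
The reverse primer's reverse complement is CTATAGTCG, matching at positions 102–110.
Each forward site pairs with the reverse site to give a product ending at position 110: sizes 106, 84, 69 bp.

106 bp, 84 bp, 69 bp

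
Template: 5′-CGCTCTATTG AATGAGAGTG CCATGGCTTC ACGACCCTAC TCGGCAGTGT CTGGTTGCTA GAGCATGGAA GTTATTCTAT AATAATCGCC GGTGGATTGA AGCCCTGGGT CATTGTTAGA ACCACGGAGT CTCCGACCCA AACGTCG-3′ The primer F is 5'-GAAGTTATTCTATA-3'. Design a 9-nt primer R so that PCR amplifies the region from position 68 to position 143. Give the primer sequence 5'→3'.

The product's 3' end on the top strand is position 143.
The reverse primer anneals to the top strand over positions 135–143, i.e. to GACCCAAAC.
Its sequence written 5'→3' is the reverse complement: GTTTGGGTC.

5'-GTTTGGGTC-3'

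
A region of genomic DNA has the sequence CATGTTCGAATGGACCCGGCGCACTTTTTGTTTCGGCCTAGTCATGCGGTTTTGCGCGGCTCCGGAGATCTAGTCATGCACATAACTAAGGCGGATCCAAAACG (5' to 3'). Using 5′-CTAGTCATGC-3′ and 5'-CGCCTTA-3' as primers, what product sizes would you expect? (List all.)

56 bp, 24 bp

The forward primer CTAGTCATGC matches the top strand at positions 38–47, 70–79.
The reverse primer's reverse complement is TAAGGCG, matching at positions 87–93.
Each forward site pairs with the reverse site to give a product ending at position 93: sizes 56, 24 bp.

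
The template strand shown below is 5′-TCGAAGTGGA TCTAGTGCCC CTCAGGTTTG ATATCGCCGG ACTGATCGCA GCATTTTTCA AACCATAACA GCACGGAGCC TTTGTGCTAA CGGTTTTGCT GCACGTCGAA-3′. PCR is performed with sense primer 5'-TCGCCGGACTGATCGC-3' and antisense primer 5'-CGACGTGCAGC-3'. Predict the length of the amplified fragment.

75 bp

The forward primer matches the template at positions 34–49.
Taking the reverse complement of CGACGTGCAGC gives GCTGCACGTCG, found at positions 98–108 on the template; the primer anneals here to the top strand with its 3' end pointing upstream.
Product length = (reverse-primer end) − (forward-primer start) + 1 = 108 − 34 + 1 = 75 bp.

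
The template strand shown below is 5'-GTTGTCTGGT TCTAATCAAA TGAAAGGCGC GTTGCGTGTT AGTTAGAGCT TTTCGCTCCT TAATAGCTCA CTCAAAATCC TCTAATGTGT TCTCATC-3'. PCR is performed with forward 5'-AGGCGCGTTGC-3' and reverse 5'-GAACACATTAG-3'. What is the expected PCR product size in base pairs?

Forward primer AGGCGCGTTGC is found on the top strand at positions 25–35.
The reverse primer's reverse complement is CTAATGTGTTC, which matches the template at positions 82–92.
Amplicon spans positions 25–92: 68 bp.

68 bp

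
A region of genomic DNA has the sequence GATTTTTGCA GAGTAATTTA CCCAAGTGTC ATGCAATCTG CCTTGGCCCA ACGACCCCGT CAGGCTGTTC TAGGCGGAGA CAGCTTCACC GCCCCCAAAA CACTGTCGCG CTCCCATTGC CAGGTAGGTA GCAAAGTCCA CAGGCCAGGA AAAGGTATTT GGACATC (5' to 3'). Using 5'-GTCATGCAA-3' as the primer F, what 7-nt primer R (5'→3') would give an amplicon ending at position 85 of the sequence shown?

5'-AGCTGTC-3'

The forward primer binds at positions 28–36; the product's 3' end on the top strand is position 85.
The reverse primer anneals to the top strand over positions 79–85, i.e. to GACAGCT.
Its sequence written 5'→3' is the reverse complement: AGCTGTC.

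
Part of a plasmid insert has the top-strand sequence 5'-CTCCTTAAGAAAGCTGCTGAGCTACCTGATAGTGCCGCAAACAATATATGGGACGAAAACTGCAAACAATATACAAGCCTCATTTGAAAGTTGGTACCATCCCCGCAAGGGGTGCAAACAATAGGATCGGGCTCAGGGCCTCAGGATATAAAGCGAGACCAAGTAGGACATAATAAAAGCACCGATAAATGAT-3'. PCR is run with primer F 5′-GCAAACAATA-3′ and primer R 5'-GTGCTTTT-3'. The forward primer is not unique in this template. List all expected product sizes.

146 bp, 121 bp, 69 bp

The forward primer GCAAACAATA matches the top strand at positions 37–46, 62–71, 114–123.
The reverse primer's reverse complement is AAAAGCAC, matching at positions 175–182.
Each forward site pairs with the reverse site to give a product ending at position 182: sizes 146, 121, 69 bp.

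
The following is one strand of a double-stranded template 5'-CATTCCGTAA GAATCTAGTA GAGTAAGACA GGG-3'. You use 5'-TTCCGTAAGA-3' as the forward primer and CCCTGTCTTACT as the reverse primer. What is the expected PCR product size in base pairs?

31 bp

Scanning the template, TTCCGTAAGA occurs at positions 3–12; this primer anneals to the bottom strand there with its 3' end pointing downstream.
The reverse primer's reverse complement is AGTAAGACAGGG, which matches the template at positions 22–33.
The product runs from position 3 to position 33, so its length is 33 − 3 + 1 = 31 bp.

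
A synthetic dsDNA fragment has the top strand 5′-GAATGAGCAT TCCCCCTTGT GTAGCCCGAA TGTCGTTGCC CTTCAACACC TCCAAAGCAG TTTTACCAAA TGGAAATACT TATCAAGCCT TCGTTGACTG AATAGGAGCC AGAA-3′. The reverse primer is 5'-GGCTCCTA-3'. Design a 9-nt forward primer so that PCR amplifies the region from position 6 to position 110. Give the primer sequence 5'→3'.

5'-AGCATTCCC-3'

The reverse primer's reverse complement TAGGAGCC matches the template at positions 103–110; the product starts at position 6.
The forward primer is identical to the top strand over positions 6–14: AGCATTCCC.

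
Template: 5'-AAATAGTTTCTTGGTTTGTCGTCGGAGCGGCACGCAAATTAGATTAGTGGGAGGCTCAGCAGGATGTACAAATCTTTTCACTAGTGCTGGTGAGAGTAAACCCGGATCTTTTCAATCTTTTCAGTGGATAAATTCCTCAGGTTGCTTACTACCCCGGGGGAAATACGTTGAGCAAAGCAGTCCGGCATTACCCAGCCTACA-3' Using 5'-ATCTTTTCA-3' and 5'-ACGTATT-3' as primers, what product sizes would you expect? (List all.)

The forward primer ATCTTTTCA matches the top strand at positions 72–80, 106–114, 115–123.
The reverse primer's reverse complement is AATACGT, matching at positions 162–168.
Each forward site pairs with the reverse site to give a product ending at position 168: sizes 97, 63, 54 bp.

97 bp, 63 bp, 54 bp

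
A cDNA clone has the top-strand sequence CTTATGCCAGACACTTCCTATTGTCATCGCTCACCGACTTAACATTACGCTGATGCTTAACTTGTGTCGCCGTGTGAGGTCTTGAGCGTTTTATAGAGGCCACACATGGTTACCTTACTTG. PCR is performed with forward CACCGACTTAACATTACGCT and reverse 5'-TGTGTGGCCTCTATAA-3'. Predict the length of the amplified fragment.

Forward primer CACCGACTTAACATTACGCT is found on the top strand at positions 32–51.
Reverse complement of the reverse primer: TTATAGAGGCCACACA. This occurs on the top strand at positions 91–106.
The product runs from position 32 to position 106, so its length is 106 − 32 + 1 = 75 bp.

75 bp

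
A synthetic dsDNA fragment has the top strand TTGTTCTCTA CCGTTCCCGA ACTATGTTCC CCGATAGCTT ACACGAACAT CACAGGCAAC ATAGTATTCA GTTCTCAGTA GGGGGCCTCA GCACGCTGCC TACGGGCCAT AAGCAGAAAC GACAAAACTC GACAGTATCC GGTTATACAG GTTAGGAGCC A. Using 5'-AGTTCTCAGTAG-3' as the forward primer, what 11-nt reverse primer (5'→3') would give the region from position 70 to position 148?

5'-GTATAACCGGA-3'

The product's 3' end on the top strand is position 148.
The reverse primer anneals to the top strand over positions 138–148, i.e. to TCCGGTTATAC.
Its sequence written 5'→3' is the reverse complement: GTATAACCGGA.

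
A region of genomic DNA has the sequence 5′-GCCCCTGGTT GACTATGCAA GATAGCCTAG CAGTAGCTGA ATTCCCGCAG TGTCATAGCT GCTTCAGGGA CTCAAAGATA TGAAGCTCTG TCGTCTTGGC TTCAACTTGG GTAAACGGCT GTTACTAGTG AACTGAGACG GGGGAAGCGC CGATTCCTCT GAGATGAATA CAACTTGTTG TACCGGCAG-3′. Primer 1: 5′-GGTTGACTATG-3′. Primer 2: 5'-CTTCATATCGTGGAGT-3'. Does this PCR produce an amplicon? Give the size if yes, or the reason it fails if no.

No product — primer 2 has no binding site in the template.

Primer 2 (CTTCATATCGTGGAGT) does not match the top strand, and its reverse complement ACTCCACGATATGAAG does not match either.
With no annealing site for primer 2, no amplification occurs.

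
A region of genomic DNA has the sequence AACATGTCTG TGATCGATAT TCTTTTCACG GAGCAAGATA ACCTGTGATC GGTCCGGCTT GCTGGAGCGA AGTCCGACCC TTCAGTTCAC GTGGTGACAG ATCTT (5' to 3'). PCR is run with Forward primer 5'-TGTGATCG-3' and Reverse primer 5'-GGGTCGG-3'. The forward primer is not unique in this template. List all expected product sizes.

The forward primer TGTGATCG matches the top strand at positions 9–16, 44–51.
The reverse primer's reverse complement is CCGACCC, matching at positions 74–80.
Each forward site pairs with the reverse site to give a product ending at position 80: sizes 72, 37 bp.

72 bp, 37 bp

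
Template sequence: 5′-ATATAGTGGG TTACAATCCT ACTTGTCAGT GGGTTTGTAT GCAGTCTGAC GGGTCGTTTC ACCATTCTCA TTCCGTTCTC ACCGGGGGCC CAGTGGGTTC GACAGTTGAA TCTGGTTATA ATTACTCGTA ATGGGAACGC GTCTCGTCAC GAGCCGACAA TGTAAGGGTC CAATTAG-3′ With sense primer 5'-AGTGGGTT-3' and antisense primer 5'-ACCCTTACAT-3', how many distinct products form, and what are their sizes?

The forward primer AGTGGGTT matches the top strand at positions 5–12, 28–35, 92–99.
The reverse primer's reverse complement is ATGTAAGGGT, matching at positions 160–169.
Each forward site pairs with the reverse site to give a product ending at position 169: sizes 165, 142, 78 bp.

Three products: 165 bp, 142 bp, 78 bp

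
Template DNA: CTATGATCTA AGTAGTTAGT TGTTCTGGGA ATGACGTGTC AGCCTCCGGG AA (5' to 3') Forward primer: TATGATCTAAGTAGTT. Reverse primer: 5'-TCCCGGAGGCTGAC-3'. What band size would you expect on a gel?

50 bp

The forward primer matches the template at positions 2–17.
Reverse complement of the reverse primer: GTCAGCCTCCGGGA. This occurs on the top strand at positions 38–51.
The product runs from position 2 to position 51, so its length is 51 − 2 + 1 = 50 bp.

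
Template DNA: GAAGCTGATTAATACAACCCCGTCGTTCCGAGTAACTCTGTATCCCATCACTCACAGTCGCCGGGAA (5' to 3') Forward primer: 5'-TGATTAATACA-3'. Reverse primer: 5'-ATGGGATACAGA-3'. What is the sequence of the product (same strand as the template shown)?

5'-TGATTAATACAACCCCGTCGTTCCGAGTAACTCTGTATCCCAT-3'

Scanning the template, TGATTAATACA occurs at positions 6–16; this primer anneals to the bottom strand there with its 3' end pointing downstream.
The reverse primer's reverse complement is TCTGTATCCCAT, which matches the template at positions 37–48.
The product is the template from position 6 through 48 (43 bp).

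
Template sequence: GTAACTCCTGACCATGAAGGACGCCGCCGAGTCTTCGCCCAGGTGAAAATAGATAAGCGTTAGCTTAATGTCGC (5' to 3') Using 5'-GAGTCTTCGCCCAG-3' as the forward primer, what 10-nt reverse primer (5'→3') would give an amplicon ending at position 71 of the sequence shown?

The forward primer binds at positions 29–42; the product's 3' end on the top strand is position 71.
The reverse primer anneals to the top strand over positions 62–71, i.e. to AGCTTAATGT.
Its sequence written 5'→3' is the reverse complement: ACATTAAGCT.

5'-ACATTAAGCT-3'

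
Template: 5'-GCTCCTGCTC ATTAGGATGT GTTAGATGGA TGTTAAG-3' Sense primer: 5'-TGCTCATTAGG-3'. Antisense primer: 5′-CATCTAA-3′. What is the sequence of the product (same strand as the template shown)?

5'-TGCTCATTAGGATGTGTTAGATG-3'

The forward primer matches the template at positions 6–16.
The reverse primer's reverse complement is TTAGATG, which matches the template at positions 22–28.
The product is the template from position 6 through 28 (23 bp).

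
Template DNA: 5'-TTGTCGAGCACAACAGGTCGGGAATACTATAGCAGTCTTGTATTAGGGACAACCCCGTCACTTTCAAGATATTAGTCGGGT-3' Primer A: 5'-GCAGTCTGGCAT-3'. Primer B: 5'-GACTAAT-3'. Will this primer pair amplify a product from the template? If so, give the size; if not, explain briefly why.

Primer A (GCAGTCTGGCAT) does not match the top strand, and its reverse complement ATGCCAGACTGC does not match either.
With no annealing site for primer A, no amplification occurs.

No product — primer A has no binding site in the template.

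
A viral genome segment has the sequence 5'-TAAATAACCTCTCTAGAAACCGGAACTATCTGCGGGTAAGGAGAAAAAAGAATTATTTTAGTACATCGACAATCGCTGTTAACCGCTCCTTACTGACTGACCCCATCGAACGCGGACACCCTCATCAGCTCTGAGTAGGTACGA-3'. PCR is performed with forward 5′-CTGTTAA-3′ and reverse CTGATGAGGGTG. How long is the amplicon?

The forward primer matches the template at positions 76–82.
Taking the reverse complement of CTGATGAGGGTG gives CACCCTCATCAG, found at positions 117–128 on the template; the primer anneals here to the top strand with its 3' end pointing upstream.
The product runs from position 76 to position 128, so its length is 128 − 76 + 1 = 53 bp.

53 bp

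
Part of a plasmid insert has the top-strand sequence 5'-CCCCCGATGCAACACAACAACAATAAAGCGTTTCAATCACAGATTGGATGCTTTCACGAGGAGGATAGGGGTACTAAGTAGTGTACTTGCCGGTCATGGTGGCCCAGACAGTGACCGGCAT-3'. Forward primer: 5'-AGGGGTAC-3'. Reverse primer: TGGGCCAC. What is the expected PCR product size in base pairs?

The forward primer matches the template at positions 67–74.
The reverse primer's reverse complement is GTGGCCCA, which matches the template at positions 99–106.
Product length = (reverse-primer end) − (forward-primer start) + 1 = 106 − 67 + 1 = 40 bp.

40 bp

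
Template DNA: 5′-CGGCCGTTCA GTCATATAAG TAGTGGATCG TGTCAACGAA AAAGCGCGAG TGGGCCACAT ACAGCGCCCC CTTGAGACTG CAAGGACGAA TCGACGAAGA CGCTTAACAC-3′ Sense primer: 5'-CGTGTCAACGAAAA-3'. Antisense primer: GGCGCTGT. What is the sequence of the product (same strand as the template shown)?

Scanning the template, CGTGTCAACGAAAA occurs at positions 29–42; this primer anneals to the bottom strand there with its 3' end pointing downstream.
The reverse primer's reverse complement is ACAGCGCC, which matches the template at positions 61–68.
The product is the template from position 29 through 68 (40 bp).

5'-CGTGTCAACGAAAAAGCGCGAGTGGGCCACATACAGCGCC-3'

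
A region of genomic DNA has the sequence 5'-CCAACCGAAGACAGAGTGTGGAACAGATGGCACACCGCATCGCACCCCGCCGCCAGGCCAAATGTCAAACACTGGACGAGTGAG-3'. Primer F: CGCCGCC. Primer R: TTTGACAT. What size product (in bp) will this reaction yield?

22 bp

Scanning the template, CGCCGCC occurs at positions 48–54; this primer anneals to the bottom strand there with its 3' end pointing downstream.
Reverse complement of the reverse primer: ATGTCAAA. This occurs on the top strand at positions 62–69.
The product runs from position 48 to position 69, so its length is 69 − 48 + 1 = 22 bp.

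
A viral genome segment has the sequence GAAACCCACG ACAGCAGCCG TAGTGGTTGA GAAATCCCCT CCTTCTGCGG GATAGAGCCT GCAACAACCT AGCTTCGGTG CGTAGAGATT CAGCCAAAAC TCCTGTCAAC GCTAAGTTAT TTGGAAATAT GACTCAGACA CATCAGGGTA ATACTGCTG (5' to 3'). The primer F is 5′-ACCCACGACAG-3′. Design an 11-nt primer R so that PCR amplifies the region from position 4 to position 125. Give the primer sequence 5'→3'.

The product's 3' end on the top strand is position 125.
The reverse primer anneals to the top strand over positions 115–125, i.e. to AGTTATTTGGA.
Its sequence written 5'→3' is the reverse complement: TCCAAATAACT.

5'-TCCAAATAACT-3'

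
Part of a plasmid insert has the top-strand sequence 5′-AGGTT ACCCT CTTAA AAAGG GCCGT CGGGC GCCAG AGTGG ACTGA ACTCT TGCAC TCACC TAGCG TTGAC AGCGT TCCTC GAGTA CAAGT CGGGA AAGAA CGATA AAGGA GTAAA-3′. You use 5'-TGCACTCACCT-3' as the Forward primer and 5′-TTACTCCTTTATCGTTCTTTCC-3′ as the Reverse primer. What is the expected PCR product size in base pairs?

64 bp

Forward primer TGCACTCACCT is found on the top strand at positions 51–61.
The reverse primer's reverse complement is GGAAAGAACGATAAAGGAGTAA, which matches the template at positions 93–114.
Product length = (reverse-primer end) − (forward-primer start) + 1 = 114 − 51 + 1 = 64 bp.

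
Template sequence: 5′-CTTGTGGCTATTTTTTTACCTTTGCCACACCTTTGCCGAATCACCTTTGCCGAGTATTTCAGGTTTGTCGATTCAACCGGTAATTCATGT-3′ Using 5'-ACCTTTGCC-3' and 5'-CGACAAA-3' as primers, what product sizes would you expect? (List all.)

The forward primer ACCTTTGCC matches the top strand at positions 18–26, 29–37, 43–51.
The reverse primer's reverse complement is TTTGTCG, matching at positions 64–70.
Each forward site pairs with the reverse site to give a product ending at position 70: sizes 53, 42, 28 bp.

53 bp, 42 bp, 28 bp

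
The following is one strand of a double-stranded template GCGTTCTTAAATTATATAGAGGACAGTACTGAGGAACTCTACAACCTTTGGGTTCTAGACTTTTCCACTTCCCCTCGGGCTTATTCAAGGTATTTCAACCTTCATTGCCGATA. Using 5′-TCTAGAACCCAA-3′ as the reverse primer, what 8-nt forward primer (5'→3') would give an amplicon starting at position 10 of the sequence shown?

5'-AATTATAT-3'

The reverse primer's reverse complement TTGGGTTCTAGA matches the template at positions 48–59; the product starts at position 10.
The forward primer is identical to the top strand over positions 10–17: AATTATAT.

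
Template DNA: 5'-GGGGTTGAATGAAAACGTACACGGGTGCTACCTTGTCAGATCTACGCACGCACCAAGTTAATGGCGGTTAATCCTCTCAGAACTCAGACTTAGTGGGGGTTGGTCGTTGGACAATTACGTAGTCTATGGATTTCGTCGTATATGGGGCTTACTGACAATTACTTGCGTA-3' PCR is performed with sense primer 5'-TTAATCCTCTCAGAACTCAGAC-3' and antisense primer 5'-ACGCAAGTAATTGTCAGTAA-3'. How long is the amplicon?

101 bp

Forward primer TTAATCCTCTCAGAACTCAGAC is found on the top strand at positions 68–89.
Taking the reverse complement of ACGCAAGTAATTGTCAGTAA gives TTACTGACAATTACTTGCGT, found at positions 149–168 on the template; the primer anneals here to the top strand with its 3' end pointing upstream.
Product length = (reverse-primer end) − (forward-primer start) + 1 = 168 − 68 + 1 = 101 bp.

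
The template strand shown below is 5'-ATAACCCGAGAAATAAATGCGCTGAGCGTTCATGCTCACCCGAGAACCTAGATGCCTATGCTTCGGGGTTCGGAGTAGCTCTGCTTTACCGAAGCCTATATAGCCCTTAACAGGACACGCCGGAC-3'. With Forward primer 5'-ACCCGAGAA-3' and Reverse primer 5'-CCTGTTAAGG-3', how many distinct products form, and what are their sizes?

The forward primer ACCCGAGAA matches the top strand at positions 4–12, 38–46.
The reverse primer's reverse complement is CCTTAACAGG, matching at positions 105–114.
Each forward site pairs with the reverse site to give a product ending at position 114: sizes 111, 77 bp.

Two products: 111 bp, 77 bp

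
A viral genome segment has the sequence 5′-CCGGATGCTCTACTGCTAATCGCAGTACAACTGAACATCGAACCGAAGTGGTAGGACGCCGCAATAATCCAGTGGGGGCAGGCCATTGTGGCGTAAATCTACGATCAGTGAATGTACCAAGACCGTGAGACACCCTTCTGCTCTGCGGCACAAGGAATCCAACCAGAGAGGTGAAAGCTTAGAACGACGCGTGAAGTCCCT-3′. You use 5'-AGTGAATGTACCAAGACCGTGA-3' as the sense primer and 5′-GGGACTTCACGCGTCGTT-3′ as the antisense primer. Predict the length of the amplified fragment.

94 bp

Forward primer AGTGAATGTACCAAGACCGTGA is found on the top strand at positions 107–128.
Reverse complement of the reverse primer: AACGACGCGTGAAGTCCC. This occurs on the top strand at positions 183–200.
Product length = (reverse-primer end) − (forward-primer start) + 1 = 200 − 107 + 1 = 94 bp.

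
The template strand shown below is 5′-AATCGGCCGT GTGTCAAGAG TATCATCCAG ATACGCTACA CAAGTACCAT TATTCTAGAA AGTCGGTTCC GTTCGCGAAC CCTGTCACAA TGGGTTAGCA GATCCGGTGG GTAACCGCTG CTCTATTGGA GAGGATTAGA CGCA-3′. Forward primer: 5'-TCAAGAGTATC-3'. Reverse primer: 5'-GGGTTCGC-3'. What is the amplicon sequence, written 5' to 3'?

Forward primer TCAAGAGTATC is found on the top strand at positions 14–24.
The reverse primer's reverse complement is GCGAACCC, which matches the template at positions 75–82.
The product is the template from position 14 through 82 (69 bp).

5'-TCAAGAGTATCATCCAGATACGCTACACAAGTACCATTATTCTAGAAAGTCGGTTCCGTTCGCGAACCC-3'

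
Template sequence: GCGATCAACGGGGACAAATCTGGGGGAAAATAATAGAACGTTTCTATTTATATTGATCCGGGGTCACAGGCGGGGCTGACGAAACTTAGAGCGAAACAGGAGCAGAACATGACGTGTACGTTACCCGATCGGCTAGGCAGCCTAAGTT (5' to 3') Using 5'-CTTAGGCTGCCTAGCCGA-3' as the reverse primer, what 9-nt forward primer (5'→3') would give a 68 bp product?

5'-ACGAAACTT-3'

The reverse primer's reverse complement TCGGCTAGGCAGCCTAAG matches the template at positions 129–146, so the product ends at position 146.
A 68 bp product then starts at position 146 − 68 + 1 = 79.
The forward primer is identical to the top strand there: ACGAAACTT.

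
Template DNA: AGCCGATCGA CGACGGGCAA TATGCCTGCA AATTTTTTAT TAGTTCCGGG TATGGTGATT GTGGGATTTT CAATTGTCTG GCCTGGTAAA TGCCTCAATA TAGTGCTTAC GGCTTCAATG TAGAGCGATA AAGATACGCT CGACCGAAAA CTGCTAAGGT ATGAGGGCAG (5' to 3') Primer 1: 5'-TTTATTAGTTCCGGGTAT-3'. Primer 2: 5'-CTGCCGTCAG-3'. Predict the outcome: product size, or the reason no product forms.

No product — primer 2 has no binding site in the template.

Primer 2 (CTGCCGTCAG) does not match the top strand, and its reverse complement CTGACGGCAG does not match either.
With no annealing site for primer 2, no amplification occurs.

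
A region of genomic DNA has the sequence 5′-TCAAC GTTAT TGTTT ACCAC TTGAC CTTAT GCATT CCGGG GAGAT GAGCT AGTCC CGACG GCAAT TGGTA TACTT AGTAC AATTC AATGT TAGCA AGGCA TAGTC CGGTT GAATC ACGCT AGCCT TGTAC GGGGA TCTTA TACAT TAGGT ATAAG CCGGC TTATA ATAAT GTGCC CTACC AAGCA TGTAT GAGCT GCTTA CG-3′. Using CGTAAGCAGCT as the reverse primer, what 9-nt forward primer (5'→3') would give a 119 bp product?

5'-TCAATGTTA-3'

The reverse primer's reverse complement AGCTGCTTACG matches the template at positions 192–202, so the product ends at position 202.
A 119 bp product then starts at position 202 − 119 + 1 = 84.
The forward primer is identical to the top strand there: TCAATGTTA.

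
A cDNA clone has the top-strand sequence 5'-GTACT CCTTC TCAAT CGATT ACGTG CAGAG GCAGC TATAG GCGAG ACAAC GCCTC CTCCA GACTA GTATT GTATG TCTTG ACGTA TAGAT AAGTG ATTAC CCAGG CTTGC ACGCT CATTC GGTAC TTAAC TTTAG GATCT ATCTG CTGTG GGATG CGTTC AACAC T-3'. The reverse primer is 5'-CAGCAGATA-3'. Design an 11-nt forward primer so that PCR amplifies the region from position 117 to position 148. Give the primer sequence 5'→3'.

The reverse primer's reverse complement TATCTGCTG matches the template at positions 140–148; the product starts at position 117.
The forward primer is identical to the top strand over positions 117–127: ATTCGGTACTT.

5'-ATTCGGTACTT-3'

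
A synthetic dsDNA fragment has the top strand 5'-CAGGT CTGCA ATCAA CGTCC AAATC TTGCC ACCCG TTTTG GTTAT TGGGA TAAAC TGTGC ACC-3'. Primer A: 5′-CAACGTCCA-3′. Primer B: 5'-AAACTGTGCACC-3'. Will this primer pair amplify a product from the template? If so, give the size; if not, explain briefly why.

Primer A (CAACGTCCA) matches the top strand at positions 13–21 (3' end points downstream).
Primer B (AAACTGTGCACC) also matches the top strand directly, at positions 52–63 — its reverse complement GGTGCACAGTTT is not present.
Both primers anneal to the bottom strand with 3' ends pointing the same way, so neither can prime synthesis back toward the other.

No product — both primers anneal to the same strand and extend in the same direction.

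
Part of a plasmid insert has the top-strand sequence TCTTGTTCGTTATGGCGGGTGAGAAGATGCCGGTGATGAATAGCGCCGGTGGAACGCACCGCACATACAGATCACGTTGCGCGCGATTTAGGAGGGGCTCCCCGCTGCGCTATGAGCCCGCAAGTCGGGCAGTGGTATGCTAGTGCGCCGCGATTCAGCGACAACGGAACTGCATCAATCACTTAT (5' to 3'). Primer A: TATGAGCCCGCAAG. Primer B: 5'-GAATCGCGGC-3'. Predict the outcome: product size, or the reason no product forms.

Yes — a 46 bp product.

Primer A (TATGAGCCCGCAAG) matches the top strand at positions 111–124; it acts as a forward primer.
Primer B's reverse complement is GCCGCGATTC, matching the top strand at positions 147–156; it acts as a reverse primer.
The 3' ends face each other across positions 111–156, giving a 46 bp product.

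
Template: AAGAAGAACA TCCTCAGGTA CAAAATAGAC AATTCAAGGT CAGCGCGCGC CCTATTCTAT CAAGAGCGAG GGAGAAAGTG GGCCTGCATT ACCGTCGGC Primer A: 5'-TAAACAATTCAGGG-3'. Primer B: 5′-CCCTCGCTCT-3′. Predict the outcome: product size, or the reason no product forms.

Primer A (TAAACAATTCAGGG) does not match the top strand, and its reverse complement CCCTGAATTGTTTA does not match either.
With no annealing site for primer A, no amplification occurs.

No product — primer A has no binding site in the template.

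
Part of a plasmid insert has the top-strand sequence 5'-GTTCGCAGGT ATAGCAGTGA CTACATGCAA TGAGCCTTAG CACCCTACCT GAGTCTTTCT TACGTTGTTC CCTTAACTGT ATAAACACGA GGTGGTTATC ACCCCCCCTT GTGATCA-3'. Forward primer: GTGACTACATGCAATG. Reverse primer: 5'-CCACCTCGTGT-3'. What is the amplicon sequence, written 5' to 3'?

5'-GTGACTACATGCAATGAGCCTTAGCACCCTACCTGAGTCTTTCTTACGTTGTTCCCTTAACTGTATAAACACGAGGTGG-3'

The forward primer matches the template at positions 17–32.
The reverse primer's reverse complement is ACACGAGGTGG, which matches the template at positions 85–95.
The product is the template from position 17 through 95 (79 bp).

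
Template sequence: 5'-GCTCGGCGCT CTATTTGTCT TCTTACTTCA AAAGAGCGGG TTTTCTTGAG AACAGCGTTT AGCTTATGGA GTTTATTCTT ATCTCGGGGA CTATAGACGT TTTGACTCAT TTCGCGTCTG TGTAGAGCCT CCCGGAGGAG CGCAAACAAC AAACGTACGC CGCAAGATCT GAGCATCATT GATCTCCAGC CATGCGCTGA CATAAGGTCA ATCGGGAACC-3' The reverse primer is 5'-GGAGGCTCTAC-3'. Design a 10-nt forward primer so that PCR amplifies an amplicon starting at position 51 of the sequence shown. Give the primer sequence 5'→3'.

5'-AACAGCGTTT-3'

The reverse primer's reverse complement GTAGAGCCTCC matches the template at positions 122–132; the product starts at position 51.
The forward primer is identical to the top strand over positions 51–60: AACAGCGTTT.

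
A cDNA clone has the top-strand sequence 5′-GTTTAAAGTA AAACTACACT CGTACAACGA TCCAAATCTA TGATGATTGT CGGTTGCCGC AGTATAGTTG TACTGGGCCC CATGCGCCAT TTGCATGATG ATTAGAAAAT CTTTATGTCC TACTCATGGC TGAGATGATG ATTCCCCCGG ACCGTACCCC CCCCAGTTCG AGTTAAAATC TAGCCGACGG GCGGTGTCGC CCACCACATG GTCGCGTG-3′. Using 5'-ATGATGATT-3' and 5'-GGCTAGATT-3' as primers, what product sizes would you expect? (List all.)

146 bp, 91 bp, 51 bp

The forward primer ATGATGATT matches the top strand at positions 40–48, 95–103, 135–143.
The reverse primer's reverse complement is AATCTAGCC, matching at positions 177–185.
Each forward site pairs with the reverse site to give a product ending at position 185: sizes 146, 91, 51 bp.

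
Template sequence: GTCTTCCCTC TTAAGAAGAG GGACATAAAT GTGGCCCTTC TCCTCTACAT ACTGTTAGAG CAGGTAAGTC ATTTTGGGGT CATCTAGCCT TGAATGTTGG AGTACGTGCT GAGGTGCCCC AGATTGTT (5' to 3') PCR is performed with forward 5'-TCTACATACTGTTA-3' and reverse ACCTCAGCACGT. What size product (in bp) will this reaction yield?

Forward primer TCTACATACTGTTA is found on the top strand at positions 44–57.
Reverse complement of the reverse primer: ACGTGCTGAGGT. This occurs on the top strand at positions 104–115.
Product length = (reverse-primer end) − (forward-primer start) + 1 = 115 − 44 + 1 = 72 bp.

72 bp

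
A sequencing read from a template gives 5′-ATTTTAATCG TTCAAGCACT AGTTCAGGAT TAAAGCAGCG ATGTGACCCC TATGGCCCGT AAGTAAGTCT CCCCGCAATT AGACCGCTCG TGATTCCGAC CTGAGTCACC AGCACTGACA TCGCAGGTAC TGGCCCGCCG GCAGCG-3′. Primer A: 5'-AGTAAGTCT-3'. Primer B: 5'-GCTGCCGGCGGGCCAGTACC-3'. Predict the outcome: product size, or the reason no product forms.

Primer A (AGTAAGTCT) matches the top strand at positions 62–70; it acts as a forward primer.
Primer B's reverse complement is GGTACTGGCCCGCCGGCAGC, matching the top strand at positions 126–145; it acts as a reverse primer.
The 3' ends face each other across positions 62–145, giving an 84 bp product.

Yes — an 84 bp product.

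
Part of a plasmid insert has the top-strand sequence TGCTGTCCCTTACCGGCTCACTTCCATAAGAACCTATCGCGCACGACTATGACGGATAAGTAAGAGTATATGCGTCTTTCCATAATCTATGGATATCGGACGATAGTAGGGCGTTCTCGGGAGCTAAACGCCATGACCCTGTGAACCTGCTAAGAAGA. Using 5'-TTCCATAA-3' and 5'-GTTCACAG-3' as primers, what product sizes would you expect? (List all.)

The forward primer TTCCATAA matches the top strand at positions 22–29, 78–85.
The reverse primer's reverse complement is CTGTGAAC, matching at positions 139–146.
Each forward site pairs with the reverse site to give a product ending at position 146: sizes 125, 69 bp.

125 bp, 69 bp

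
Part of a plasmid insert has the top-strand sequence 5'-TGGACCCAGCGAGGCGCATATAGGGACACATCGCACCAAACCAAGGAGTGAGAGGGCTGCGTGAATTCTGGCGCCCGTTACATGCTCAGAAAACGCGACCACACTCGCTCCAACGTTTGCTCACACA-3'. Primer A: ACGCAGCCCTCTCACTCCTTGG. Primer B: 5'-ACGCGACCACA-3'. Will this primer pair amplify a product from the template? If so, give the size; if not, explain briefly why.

Primer A (ACGCAGCCCTCTCACTCCTTGG) has reverse complement CCAAGGAGTGAGAGGGCTGCGT, which matches the top strand at positions 41–62; primer A anneals to the top strand there with its 3' end pointing upstream toward position 41.
Primer B (ACGCGACCACA) matches the top strand directly at positions 93–103; it anneals to the bottom strand with its 3' end pointing downstream toward position 103.
The 3' ends diverge (primer A extends toward position 1, primer B toward position 127), so the primers never converge on a shared product.

No product — the primers' 3' ends point away from each other.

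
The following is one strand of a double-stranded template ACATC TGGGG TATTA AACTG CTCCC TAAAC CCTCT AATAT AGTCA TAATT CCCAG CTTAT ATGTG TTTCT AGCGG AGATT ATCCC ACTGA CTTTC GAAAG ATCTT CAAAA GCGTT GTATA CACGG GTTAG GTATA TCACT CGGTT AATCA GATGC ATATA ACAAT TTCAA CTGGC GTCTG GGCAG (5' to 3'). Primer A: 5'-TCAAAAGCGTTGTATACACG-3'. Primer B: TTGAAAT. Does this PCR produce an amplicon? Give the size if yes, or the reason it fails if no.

Yes — a 66 bp product.

Primer A (TCAAAAGCGTTGTATACACG) matches the top strand at positions 105–124; it acts as a forward primer.
Primer B's reverse complement is ATTTCAA, matching the top strand at positions 164–170; it acts as a reverse primer.
The 3' ends face each other across positions 105–170, giving a 66 bp product.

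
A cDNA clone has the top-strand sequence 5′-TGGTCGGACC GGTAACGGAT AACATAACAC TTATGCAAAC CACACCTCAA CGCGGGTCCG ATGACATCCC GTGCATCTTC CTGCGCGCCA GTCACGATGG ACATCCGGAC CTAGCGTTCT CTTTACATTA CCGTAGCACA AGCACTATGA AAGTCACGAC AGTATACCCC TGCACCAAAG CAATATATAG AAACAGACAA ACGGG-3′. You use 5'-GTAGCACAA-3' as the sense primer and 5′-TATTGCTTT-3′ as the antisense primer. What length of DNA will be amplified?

53 bp

The forward primer matches the template at positions 133–141.
The reverse primer's reverse complement is AAAGCAATA, which matches the template at positions 177–185.
Product length = (reverse-primer end) − (forward-primer start) + 1 = 185 − 133 + 1 = 53 bp.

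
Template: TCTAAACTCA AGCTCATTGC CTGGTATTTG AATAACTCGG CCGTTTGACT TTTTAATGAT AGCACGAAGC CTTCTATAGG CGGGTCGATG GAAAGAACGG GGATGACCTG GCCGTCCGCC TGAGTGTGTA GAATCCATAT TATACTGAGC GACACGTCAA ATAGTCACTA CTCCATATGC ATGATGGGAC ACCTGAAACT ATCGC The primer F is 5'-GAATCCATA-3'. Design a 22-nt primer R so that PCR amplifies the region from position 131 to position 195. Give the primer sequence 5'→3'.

The product's 3' end on the top strand is position 195.
The reverse primer anneals to the top strand over positions 174–195, i.e. to CATATGCATGATGGGACACCTG.
Its sequence written 5'→3' is the reverse complement: CAGGTGTCCCATCATGCATATG.

5'-CAGGTGTCCCATCATGCATATG-3'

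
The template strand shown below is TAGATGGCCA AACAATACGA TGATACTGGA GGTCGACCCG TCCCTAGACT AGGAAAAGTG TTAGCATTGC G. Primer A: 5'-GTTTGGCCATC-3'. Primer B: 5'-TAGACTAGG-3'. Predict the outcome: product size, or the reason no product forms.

No product — the primers' 3' ends point away from each other.

Primer A (GTTTGGCCATC) has reverse complement GATGGCCAAAC, which matches the top strand at positions 3–13; primer A anneals to the top strand there with its 3' end pointing upstream toward position 3.
Primer B (TAGACTAGG) matches the top strand directly at positions 45–53; it anneals to the bottom strand with its 3' end pointing downstream toward position 53.
The 3' ends diverge (primer A extends toward position 1, primer B toward position 71), so the primers never converge on a shared product.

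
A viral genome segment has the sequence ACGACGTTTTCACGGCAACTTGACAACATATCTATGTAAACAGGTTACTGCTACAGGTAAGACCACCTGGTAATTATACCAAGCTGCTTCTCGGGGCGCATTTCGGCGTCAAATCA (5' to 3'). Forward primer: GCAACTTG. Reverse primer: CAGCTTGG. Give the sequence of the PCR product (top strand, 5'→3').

5'-GCAACTTGACAACATATCTATGTAAACAGGTTACTGCTACAGGTAAGACCACCTGGTAATTATACCAAGCTG-3'

Forward primer GCAACTTG is found on the top strand at positions 15–22.
Reverse complement of the reverse primer: CCAAGCTG. This occurs on the top strand at positions 79–86.
The product is the template from position 15 through 86 (72 bp).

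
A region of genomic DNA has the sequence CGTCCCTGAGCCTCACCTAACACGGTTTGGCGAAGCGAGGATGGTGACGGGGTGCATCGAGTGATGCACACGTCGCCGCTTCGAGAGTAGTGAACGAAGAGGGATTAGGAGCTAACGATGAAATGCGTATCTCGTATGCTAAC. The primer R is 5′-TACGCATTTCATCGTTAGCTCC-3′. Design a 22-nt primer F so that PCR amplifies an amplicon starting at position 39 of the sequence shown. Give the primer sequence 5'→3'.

The reverse primer's reverse complement GGAGCTAACGATGAAATGCGTA matches the template at positions 108–129; the product starts at position 39.
The forward primer is identical to the top strand over positions 39–60: GGATGGTGACGGGGTGCATCGA.

5'-GGATGGTGACGGGGTGCATCGA-3'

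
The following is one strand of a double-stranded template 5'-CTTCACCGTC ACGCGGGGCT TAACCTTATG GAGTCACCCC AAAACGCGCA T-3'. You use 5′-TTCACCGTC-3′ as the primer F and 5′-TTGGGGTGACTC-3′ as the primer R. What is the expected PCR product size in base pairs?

41 bp

Scanning the template, TTCACCGTC occurs at positions 2–10; this primer anneals to the bottom strand there with its 3' end pointing downstream.
Reverse complement of the reverse primer: GAGTCACCCCAA. This occurs on the top strand at positions 31–42.
The product runs from position 2 to position 42, so its length is 42 − 2 + 1 = 41 bp.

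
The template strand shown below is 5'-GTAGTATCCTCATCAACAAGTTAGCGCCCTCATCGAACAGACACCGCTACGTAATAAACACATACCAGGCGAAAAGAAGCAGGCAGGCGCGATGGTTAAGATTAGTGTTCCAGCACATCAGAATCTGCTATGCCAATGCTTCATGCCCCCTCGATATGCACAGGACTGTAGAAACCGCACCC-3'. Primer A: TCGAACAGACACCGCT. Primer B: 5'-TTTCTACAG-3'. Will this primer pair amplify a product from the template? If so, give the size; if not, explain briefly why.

Yes — a 142 bp product.

Primer A (TCGAACAGACACCGCT) matches the top strand at positions 33–48; it acts as a forward primer.
Primer B's reverse complement is CTGTAGAAA, matching the top strand at positions 166–174; it acts as a reverse primer.
The 3' ends face each other across positions 33–174, giving a 142 bp product.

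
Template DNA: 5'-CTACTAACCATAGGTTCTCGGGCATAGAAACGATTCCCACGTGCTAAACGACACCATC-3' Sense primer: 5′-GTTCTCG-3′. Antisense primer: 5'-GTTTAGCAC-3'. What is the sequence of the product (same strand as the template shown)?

5'-GTTCTCGGGCATAGAAACGATTCCCACGTGCTAAAC-3'

The forward primer matches the template at positions 14–20.
Reverse complement of the reverse primer: GTGCTAAAC. This occurs on the top strand at positions 41–49.
The product is the template from position 14 through 49 (36 bp).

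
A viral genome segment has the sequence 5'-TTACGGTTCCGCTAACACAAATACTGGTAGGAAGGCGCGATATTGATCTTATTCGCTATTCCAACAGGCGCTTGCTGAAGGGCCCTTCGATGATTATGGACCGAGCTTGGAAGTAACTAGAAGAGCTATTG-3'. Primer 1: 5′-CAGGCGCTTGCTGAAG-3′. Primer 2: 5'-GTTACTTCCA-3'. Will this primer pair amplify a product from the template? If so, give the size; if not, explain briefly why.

Primer 1 (CAGGCGCTTGCTGAAG) matches the top strand at positions 65–80; it acts as a forward primer.
Primer 2's reverse complement is TGGAAGTAAC, matching the top strand at positions 108–117; it acts as a reverse primer.
The 3' ends face each other across positions 65–117, giving a 53 bp product.

Yes — a 53 bp product.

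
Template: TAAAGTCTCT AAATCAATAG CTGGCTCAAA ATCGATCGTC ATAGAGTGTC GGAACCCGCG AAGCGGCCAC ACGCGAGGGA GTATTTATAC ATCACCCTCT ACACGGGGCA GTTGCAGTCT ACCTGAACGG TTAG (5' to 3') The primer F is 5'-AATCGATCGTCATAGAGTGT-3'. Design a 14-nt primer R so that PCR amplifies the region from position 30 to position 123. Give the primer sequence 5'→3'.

The product's 3' end on the top strand is position 123.
The reverse primer anneals to the top strand over positions 110–123, i.e. to AGTTGCAGTCTACC.
Its sequence written 5'→3' is the reverse complement: GGTAGACTGCAACT.

5'-GGTAGACTGCAACT-3'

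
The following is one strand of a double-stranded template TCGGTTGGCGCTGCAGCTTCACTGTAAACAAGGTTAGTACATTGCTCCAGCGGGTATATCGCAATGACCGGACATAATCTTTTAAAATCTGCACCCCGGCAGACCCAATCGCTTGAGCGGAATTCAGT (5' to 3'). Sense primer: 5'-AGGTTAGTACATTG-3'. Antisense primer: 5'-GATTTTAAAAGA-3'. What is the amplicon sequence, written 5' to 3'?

5'-AGGTTAGTACATTGCTCCAGCGGGTATATCGCAATGACCGGACATAATCTTTTAAAATC-3'

Scanning the template, AGGTTAGTACATTG occurs at positions 31–44; this primer anneals to the bottom strand there with its 3' end pointing downstream.
Taking the reverse complement of GATTTTAAAAGA gives TCTTTTAAAATC, found at positions 78–89 on the template; the primer anneals here to the top strand with its 3' end pointing upstream.
The product is the template from position 31 through 89 (59 bp).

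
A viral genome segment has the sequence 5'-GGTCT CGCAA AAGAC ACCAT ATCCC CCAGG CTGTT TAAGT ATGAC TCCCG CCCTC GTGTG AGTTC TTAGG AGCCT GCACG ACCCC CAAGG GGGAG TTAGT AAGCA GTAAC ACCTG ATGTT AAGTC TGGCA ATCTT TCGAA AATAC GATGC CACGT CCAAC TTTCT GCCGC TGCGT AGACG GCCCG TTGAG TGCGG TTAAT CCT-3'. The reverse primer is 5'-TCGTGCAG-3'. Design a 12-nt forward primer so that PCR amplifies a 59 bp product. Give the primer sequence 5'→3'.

5'-CCCCCAGGCTGT-3'

The reverse primer's reverse complement CTGCACGA matches the template at positions 74–81, so the product ends at position 81.
A 59 bp product then starts at position 81 − 59 + 1 = 23.
The forward primer is identical to the top strand there: CCCCCAGGCTGT.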